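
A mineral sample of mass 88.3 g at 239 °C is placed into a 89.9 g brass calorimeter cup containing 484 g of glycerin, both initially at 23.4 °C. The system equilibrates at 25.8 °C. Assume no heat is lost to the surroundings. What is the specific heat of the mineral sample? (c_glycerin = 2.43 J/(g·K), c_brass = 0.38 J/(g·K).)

Net heat exchanged in the isolated system is zero:
88.3×c×(25.8 − 239) + 484×2.43×(25.8 − 23.4) + 89.9×0.38×(25.8 − 23.4) = 0
-18826 c = -2904.7
c = -2904.7/-18826 ≈ 0.1543 J/(g·K)

c ≈ 0.154 J/(g·K)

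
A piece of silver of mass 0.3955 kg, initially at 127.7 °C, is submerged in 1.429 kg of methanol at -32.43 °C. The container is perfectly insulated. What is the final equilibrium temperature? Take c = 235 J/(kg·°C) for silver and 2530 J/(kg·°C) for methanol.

T_f ≈ -28.4 °C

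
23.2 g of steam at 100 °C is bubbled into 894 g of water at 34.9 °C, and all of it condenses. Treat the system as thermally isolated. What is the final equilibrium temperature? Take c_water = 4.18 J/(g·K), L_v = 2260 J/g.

Net heat exchanged in the isolated system is zero:
condense steam: −23.2·2260 = −52432; condensed water 100 °C→T: 96.98(T − 100); water warms: 894·4.18·(T − 34.9) = 3736.9(T − 34.9)
3833.9 T = 52432 + 9697.6 + 130419 = 192548
T ≈ 50.22 °C, under the boiling point, so the assumption holds.

T_f ≈ 50.2 °C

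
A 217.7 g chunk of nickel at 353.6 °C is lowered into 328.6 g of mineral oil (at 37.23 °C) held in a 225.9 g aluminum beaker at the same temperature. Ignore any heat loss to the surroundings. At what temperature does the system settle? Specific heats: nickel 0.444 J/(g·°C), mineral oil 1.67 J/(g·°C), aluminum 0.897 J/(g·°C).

Net heat exchanged in the isolated system is zero:
217.7*0.444*(T − 353.6) + 328.6*1.67*(T − 37.23) + 225.9*0.897*(T − 37.23) = 0
848.05 T = 62153
T ≈ 73.29 °C

T_f ≈ 73.3 °C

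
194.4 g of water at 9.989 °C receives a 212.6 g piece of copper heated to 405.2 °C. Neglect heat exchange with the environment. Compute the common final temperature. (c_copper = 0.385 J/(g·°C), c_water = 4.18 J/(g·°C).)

T_f ≈ 46.2 °C

|Q_copper| = |Q_water|:
212.6*0.385*(405.2 − T) = 194.4*4.18*(T − 9.989)
81.85(405.2 − T) = 812.59(T − 9.989)
894.44 T = 41283  ⇒  T ≈ 46.15 °C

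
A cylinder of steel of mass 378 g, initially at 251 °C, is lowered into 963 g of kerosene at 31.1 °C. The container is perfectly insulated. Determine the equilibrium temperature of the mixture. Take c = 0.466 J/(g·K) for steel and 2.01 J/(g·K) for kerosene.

Taking heat into each body as positive, Σ m c ΔT = 0:
378*0.466*(T − 251) + 963*2.01*(T − 31.1) = 0
2111.8 T = 104411
T = 104411/2111.8 ≈ 49.44 °C

T_f ≈ 49.4 °C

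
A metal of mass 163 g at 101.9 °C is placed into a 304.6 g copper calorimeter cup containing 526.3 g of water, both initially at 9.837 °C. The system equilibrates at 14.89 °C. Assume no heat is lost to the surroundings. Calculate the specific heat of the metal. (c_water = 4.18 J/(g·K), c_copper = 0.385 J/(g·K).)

c ≈ 0.826 J/(g·K)

Let T be the final temperature. ΣQ_i = 0:
163×c×(14.89 − 101.9) + 526.3×4.18×(14.89 − 9.837) + 304.6×0.385×(14.89 − 9.837) = 0
-14183 c = -11709
c = -11709/-14183 ≈ 0.8256 J/(g·K)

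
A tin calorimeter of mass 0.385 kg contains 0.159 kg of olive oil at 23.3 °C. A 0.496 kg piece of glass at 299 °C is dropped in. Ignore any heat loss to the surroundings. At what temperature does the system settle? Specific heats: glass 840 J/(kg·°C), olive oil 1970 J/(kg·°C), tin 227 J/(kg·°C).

T_f ≈ 163.9 °C

Conservation of energy gives ΣQ = 0:
0.496*840*(T − 299) + 0.159*1970*(T − 23.3) + 0.385*227*(T − 23.3) = 0
(416.64 + 313.23 + 87.39) T = 416.64*299 + 313.23*23.3 + 87.39*23.3
T = 133910 / 817.26 = 164 °C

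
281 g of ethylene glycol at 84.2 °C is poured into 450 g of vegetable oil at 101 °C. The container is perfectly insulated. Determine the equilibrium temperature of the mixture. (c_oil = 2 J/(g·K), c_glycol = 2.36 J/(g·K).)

T_f ≈ 93.9 °C

Taking heat into each body as positive, Σ m c ΔT = 0:
450×2×(T − 101) + 281×2.36×(T − 84.2) = 0
900(T − 101) + 663.16(T − 84.2) = 0
(900 + 663.16) T = 900×101 + 663.16×84.2
T ≈ 93.87 °C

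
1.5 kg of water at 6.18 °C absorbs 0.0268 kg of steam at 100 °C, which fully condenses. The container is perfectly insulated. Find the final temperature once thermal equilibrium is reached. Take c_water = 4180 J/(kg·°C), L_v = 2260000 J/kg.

Sum of m c ΔT and latent-heat terms is zero:
latent heat released on condensation: 0.0268×2260000 = 60568; condensed water 100 °C→T: 112.02(T − 100); original water: 6270(T − 6.18)
6382 T = 60568 + 11202 + 38749 = 110519
T ≈ 17.32 °C, under the boiling point, so the assumption holds.

T_f ≈ 17.3 °C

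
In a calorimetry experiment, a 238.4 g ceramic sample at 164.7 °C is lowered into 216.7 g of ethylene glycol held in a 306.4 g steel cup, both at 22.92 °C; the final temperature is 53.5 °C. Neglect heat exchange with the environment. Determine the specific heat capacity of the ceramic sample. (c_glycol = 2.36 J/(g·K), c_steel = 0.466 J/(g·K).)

c ≈ 0.755 J/(g·K)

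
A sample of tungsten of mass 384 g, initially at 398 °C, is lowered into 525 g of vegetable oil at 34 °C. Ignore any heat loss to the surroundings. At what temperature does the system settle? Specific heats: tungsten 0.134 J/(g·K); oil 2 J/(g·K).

T_f ≈ 51.0 °C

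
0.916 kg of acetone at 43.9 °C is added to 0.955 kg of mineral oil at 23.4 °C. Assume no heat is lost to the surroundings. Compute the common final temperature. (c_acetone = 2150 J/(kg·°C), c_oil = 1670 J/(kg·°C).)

T_f ≈ 34.7 °C

Let T be the final temperature. ΣQ_i = 0:
0.916*2150*(T − 43.9) + 0.955*1670*(T − 23.4) = 0
1969.4(T − 43.9) + 1594.8(T − 23.4) = 0
(1969.4 + 1594.8) T = 1969.4*43.9 + 1594.8*23.4
T ≈ 34.73 °C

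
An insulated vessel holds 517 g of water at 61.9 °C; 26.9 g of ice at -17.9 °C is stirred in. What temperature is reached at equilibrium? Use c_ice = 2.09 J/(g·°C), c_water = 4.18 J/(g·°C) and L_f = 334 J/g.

Conservation of energy gives ΣQ = 0:
warm ice to 0 °C: 26.9·2.09·(0 − (-17.9)) = 1006.4
  melt ice: 26.9·334 = 8984.6
  meltwater 0→T: 26.9·4.18·T = 112.44 T
  water: 2161.1(T − 61.9)
2273.5 T = 133770 − 9991 = 123779
T ≈ 54.44 °C. Since T > 0 °C, the all-ice-melts assumption holds.

T_f ≈ 54.4 °C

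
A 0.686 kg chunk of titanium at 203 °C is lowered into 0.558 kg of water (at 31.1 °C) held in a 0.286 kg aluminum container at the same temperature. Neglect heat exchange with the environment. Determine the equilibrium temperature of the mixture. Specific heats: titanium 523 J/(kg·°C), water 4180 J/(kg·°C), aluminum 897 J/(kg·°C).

T_f ≈ 52.0 °C

With ΣQ=0 the equilibrium temperature is the m·c-weighted mean:
T_f = (358.78×203 + 2332.4×31.1 + 256.54×31.1) / (358.78 + 2332.4 + 256.54)
    = 153349 / 2947.8 ≈ 52.02 °C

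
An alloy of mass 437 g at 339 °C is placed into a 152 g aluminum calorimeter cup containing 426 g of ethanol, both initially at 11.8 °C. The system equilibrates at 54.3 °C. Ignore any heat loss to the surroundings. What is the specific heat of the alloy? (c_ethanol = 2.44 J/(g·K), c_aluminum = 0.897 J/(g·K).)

Setting the total heat transfer to zero:
437×c×(54.3 − 339) + 426×2.44×(54.3 − 11.8) + 152×0.897×(54.3 − 11.8) = 0
-124414 c = -49971
c = -49971/-124414 ≈ 0.4016 J/(g·K)

c ≈ 0.402 J/(g·K)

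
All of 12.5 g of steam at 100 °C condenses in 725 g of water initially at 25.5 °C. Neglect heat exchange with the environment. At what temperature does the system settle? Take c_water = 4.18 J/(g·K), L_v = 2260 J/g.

Taking heat into each body as positive, Σ m c ΔT = 0:
latent heat released on condensation: 12.5·2260 = 28250; condensate cools 100→T: 12.5·4.18·(T − 100) = 52.25(T − 100); original water: 3030.5(T − 25.5)
3082.8 T = 28250 + 5225 + 77278 = 110753
T ≈ 35.93 °C, under the boiling point, so the assumption holds.

T_f ≈ 35.9 °C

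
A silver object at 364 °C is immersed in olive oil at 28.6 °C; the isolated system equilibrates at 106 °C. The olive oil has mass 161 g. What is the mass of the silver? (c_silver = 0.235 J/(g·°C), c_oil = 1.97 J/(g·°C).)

Heat gained plus heat lost sum to zero:
m·0.235·(106 − 364) + 161·1.97·(106 − 28.6) = 0
-60.63 m = -24549
m = -24549/-60.63 ≈ 404.9 g

m ≈ 405 g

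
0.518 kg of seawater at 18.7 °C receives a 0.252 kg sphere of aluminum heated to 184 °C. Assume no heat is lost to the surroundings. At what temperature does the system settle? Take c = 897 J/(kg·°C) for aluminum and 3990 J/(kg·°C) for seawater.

|Q_aluminum| = |Q_seawater|:
0.252·897·(184 − T) = 0.518·3990·(T − 18.7)
226.04(184 − T) = 2066.8(T − 18.7)
2292.9 T = 80242  ⇒  T ≈ 35.00 °C

T_f ≈ 35.0 °C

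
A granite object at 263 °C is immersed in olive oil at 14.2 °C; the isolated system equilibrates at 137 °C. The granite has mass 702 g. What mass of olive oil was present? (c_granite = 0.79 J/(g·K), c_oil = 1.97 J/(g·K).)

m ≈ 289 g

Heat lost by the granite = heat gained by the oil:
702·0.79·(263 − 137) = m·1.97·(137 − 14.2)
241.92 m = 69877  ⇒  m ≈ 288.8 g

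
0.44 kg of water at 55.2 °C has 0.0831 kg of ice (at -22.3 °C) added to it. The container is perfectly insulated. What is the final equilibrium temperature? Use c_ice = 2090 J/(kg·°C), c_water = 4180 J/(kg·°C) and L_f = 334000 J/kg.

T_f ≈ 32.0 °C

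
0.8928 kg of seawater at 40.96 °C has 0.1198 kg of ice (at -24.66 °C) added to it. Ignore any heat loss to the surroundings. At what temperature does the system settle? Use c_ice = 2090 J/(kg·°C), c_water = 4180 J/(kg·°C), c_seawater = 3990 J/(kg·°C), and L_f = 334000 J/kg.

Heat gained plus heat lost sum to zero:
warm ice to 0 °C: 0.1198×2090×(0 − (-24.66)) = 6174.4
  fusion: m_ice L_f = 0.1198×334000 = 40013
  meltwater 0→T: 0.1198×4180×T = 500.76 T
  seawater: 3562.3(T − 40.96)
4063 T = 145911 − 46188 = 99723
T ≈ 24.54 °C (positive, so assuming full melt was valid).

T_f ≈ 24.5 °C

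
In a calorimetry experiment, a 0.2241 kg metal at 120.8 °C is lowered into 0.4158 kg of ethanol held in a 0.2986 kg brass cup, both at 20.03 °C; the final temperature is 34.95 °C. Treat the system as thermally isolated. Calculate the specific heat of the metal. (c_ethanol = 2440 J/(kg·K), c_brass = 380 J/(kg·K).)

Energy conservation, ΣQ = 0:
0.2241·c·(34.95 − 120.8) + 0.4158·2440·(34.95 − 20.03) + 0.2986·380·(34.95 − 20.03) = 0
-19.24 c = -16830
c = -16830/-19.24 ≈ 874.8 J/(kg·K)

c ≈ 875 J/(kg·K)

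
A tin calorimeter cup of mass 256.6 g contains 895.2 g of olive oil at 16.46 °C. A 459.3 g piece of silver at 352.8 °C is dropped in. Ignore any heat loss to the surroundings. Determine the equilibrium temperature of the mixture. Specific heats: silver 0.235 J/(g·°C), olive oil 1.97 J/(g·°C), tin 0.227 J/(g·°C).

T_f ≈ 35.3 °C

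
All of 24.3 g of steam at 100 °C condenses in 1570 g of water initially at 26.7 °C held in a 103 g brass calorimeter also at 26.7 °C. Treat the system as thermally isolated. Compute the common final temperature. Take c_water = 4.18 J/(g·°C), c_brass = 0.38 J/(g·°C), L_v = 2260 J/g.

Let T be the final temperature. ΣQ_i = 0:
latent heat released on condensation: 24.3·2260 = 54918
  condensate cools 100→T: 24.3·4.18·(T − 100) = 101.57(T − 100)
  original water: 6562.6(T − 26.7)
  brass cup: 103·0.38·(T − 26.7) = 39.14(T − 26.7)
6703.3 T = 54918 + 10157 + 176266 = 241342
T ≈ 36.00 °C — below 100 °C, confirming all the steam condensed.

T_f ≈ 36.0 °C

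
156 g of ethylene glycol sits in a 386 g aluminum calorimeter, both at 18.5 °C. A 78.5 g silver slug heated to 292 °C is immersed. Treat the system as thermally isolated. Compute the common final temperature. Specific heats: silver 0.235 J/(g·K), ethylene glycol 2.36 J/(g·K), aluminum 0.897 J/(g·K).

T_f ≈ 25.4 °C

Energy conservation, ΣQ = 0:
78.5×0.235×(T − 292) + 156×2.36×(T − 18.5) + 386×0.897×(T − 18.5) = 0
732.85 T = 18603
T ≈ 25.38 °C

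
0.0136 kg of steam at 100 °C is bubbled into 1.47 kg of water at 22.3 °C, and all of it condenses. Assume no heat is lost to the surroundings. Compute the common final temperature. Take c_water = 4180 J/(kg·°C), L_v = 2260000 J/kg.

Let T be the final temperature. ΣQ_i = 0:
condense steam: −0.0136×2260000 = −30736; condensate cools 100→T: 0.0136×4180×(T − 100) = 56.85(T − 100); original water: 6144.6(T − 22.3)
6201.4 T = 30736 + 5684.8 + 137025 = 173445
T ≈ 27.97 °C — below 100 °C, confirming all the steam condensed.

T_f ≈ 28.0 °C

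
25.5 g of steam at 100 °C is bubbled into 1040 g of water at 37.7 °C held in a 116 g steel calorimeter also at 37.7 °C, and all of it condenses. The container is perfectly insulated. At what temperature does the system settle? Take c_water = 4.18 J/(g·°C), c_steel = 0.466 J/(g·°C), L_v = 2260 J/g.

T_f ≈ 52.0 °C

Energy balance with sensible and latent terms:
steam→water at 100 °C releases m L_v = 25.5·2260 = 57630
  condensate cools 100→T: 25.5·4.18·(T − 100) = 106.59(T − 100)
  water warms: 1040·4.18·(T − 37.7) = 4347.2(T − 37.7)
  steel cup: 116·0.466·(T − 37.7) = 54.06(T − 37.7)
4507.8 T = 57630 + 10659 + 165927 = 234216
T ≈ 51.96 °C (< 100 °C, so full condensation is consistent).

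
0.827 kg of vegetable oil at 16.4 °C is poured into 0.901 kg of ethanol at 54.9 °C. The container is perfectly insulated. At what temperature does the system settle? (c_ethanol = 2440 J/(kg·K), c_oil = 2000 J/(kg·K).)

T_f ≈ 38.4 °C

Energy conservation, ΣQ = 0:
0.901×2440×(T − 54.9) + 0.827×2000×(T − 16.4) = 0
2198.4(T − 54.9) + 1654(T − 16.4) = 0
(2198.4 + 1654) T = 2198.4×54.9 + 1654×16.4
T = 147820 / 3852.4 = 38.4 °C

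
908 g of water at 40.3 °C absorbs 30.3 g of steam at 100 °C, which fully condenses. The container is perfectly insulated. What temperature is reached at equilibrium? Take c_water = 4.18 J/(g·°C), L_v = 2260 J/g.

T_f ≈ 59.7 °C

Heat gained plus heat lost sum to zero:
steam→water at 100 °C releases m L_v = 30.3·2260 = 68478; condensate cools 100→T: 30.3·4.18·(T − 100) = 126.65(T − 100); water warms: 908·4.18·(T − 40.3) = 3795.4(T − 40.3)
3922.1 T = 68478 + 12665 + 152956 = 234100
T ≈ 59.69 °C (< 100 °C, so full condensation is consistent).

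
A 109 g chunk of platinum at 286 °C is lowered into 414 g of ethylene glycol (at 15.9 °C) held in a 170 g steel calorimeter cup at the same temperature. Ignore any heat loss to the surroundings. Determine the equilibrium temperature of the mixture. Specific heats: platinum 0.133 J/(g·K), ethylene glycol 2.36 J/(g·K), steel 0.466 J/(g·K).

T_f ≈ 19.6 °C

Let T be the final temperature. ΣQ_i = 0:
109·0.133·(T − 286) + 414·2.36·(T − 15.9) + 170·0.466·(T − 15.9) = 0
14.5(T − 286) + 977.04(T − 15.9) + 79.22(T − 15.9) = 0
1070.8 T = 20941
T ≈ 19.56 °C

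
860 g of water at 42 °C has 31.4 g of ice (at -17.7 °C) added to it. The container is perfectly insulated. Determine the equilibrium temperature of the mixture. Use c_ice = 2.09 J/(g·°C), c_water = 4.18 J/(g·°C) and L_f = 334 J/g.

T_f ≈ 37.4 °C

Let T be the final temperature. ΣQ_i = 0:
ice -17.7→0 °C: 31.4×2.09×17.7 = 1161.6
  fusion: m_ice L_f = 31.4×334 = 10488
  meltwater 0→T: 31.4×4.18×T = 131.25 T
  water: 3594.8(T − 42)
3726.1 T = 150982 − 11649 = 139332
T ≈ 37.39 °C (positive, so assuming full melt was valid).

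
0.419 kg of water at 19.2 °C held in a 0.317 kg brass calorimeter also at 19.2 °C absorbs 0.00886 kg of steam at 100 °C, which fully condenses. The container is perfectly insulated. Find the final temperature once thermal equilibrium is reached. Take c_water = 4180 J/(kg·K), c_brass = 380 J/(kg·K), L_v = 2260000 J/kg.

Let T be the final temperature. ΣQ_i = 0:
latent heat released on condensation: 0.00886×2260000 = 20024; condensed water 100 °C→T: 37.03(T − 100); water warms: 0.419×4180×(T − 19.2) = 1751.4(T − 19.2); brass cup: 0.317×380×(T − 19.2) = 120.46(T − 19.2)
1908.9 T = 20024 + 3703.5 + 35940 = 59667
T ≈ 31.26 °C (< 100 °C, so full condensation is consistent).

T_f ≈ 31.3 °C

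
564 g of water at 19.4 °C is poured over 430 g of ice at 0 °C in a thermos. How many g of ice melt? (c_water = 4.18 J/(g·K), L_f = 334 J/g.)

Water can give up m c ΔT = 564·4.18·19.4 = 45736 J before reaching 0 °C.
To melt every bit of ice: 430·334 = 143620 J.
Since 45736 < 143620 J, not all the ice melts; equilibrium is at 0 °C.
m_melt = 45736 / L_f = 136.9 g.

m_melted ≈ 137 g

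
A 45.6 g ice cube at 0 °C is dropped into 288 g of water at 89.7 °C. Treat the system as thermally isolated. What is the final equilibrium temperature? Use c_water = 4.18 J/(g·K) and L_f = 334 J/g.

T_f ≈ 66.5 °C

Heat gained plus heat lost sum to zero:
latent heat to melt: 45.6·334 = 15230
  warm the meltwater: 190.61 T
  water cools: 288·4.18·(T − 89.7) = 1203.8(T − 89.7)
1394.4 T = 107984 − 15230 = 92754
T ≈ 66.52 °C. Since T > 0 °C, the all-ice-melts assumption holds.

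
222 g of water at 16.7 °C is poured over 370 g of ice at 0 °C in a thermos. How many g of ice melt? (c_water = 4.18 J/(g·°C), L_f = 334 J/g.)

m_melted ≈ 46.4 g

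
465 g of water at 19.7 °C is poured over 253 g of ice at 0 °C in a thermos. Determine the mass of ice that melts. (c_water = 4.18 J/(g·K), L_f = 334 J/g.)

Water can give up m c ΔT = 465×4.18×19.7 = 38291 J before reaching 0 °C.
Fully melting the ice requires m_ice L_f = 253×334 = 84502 J.
38291 J < 84502 J, so only part of the ice melts and the system sits at 0 °C.
m_melt = 38291 / L_f = 114.6 g.

m_melted ≈ 115 g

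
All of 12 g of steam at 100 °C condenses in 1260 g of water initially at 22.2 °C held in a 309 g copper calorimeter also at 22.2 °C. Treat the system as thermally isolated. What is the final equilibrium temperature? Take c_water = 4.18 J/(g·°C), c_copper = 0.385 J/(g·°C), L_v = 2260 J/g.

Taking heat into each body as positive, Σ m c ΔT = 0:
latent heat released on condensation: 12×2260 = 27120
  condensate cools 100→T: 12×4.18×(T − 100) = 50.16(T − 100)
  water warms: 1260×4.18×(T − 22.2) = 5266.8(T − 22.2)
  cup: 118.97(T − 22.2)
5435.9 T = 27120 + 5016 + 119564 = 151700
T ≈ 27.91 °C (< 100 °C, so full condensation is consistent).

T_f ≈ 27.9 °C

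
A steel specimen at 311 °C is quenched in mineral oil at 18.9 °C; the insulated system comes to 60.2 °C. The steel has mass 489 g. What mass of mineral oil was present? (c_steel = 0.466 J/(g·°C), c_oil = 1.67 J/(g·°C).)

m ≈ 829 g

|Q_steel| = |Q_oil|:
489·0.466·(311 − 60.2) = m·1.67·(60.2 − 18.9)
68.97 m = 57151  ⇒  m ≈ 828.6 g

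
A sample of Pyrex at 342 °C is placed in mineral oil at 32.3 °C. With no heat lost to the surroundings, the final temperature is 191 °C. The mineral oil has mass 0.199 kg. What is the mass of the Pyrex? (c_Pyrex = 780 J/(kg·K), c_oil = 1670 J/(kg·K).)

m ≈ 0.448 kg

Heat lost by the Pyrex = heat gained by the oil:
m×780×(342 − 191) = 0.199×1670×(191 − 32.3)
117780 m = 52741  ⇒  m ≈ 0.4478 kg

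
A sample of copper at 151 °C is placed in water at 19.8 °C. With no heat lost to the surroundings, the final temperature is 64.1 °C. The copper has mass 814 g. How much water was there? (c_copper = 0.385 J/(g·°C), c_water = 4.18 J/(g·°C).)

m ≈ 147 g

|Q_copper| = |Q_water|:
814·0.385·(151 − 64.1) = m·4.18·(64.1 − 19.8)
185.17 m = 27234  ⇒  m ≈ 147.1 g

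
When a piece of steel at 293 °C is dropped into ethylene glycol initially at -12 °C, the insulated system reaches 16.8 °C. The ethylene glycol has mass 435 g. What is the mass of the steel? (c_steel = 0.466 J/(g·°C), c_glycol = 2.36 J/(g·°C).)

m ≈ 230 g

Heat lost by the steel = heat gained by the glycol:
m×0.466×(293 − 16.8) = 435×2.36×(16.8 − (-12))
128.71 m = 29566  ⇒  m ≈ 229.7 g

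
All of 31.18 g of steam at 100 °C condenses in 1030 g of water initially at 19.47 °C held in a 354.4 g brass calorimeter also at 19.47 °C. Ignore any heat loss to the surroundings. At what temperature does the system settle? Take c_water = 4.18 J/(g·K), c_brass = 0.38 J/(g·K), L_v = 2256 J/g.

T_f ≈ 37.2 °C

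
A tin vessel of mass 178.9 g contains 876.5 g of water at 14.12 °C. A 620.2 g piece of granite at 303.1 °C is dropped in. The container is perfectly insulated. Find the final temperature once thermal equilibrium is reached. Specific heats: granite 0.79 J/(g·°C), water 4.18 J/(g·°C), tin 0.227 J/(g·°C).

T_f ≈ 47.9 °C

Heat gained plus heat lost sum to zero:
620.2·0.79·(T − 303.1) + 876.5·4.18·(T − 14.12) + 178.9·0.227·(T − 14.12) = 0
489.96(T − 303.1) + 3663.8(T − 14.12) + 40.61(T − 14.12) = 0
4194.3 T = 200812
T = 200812/4194.3 ≈ 47.88 °C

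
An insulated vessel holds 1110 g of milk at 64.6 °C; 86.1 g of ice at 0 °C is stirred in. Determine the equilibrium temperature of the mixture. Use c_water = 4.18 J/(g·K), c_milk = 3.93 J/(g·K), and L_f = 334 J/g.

T_f ≈ 53.6 °C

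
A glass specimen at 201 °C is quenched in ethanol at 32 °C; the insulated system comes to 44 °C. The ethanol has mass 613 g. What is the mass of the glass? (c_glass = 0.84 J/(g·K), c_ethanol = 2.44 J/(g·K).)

Let T be the final temperature. ΣQ_i = 0:
m·0.84·(44 − 201) + 613·2.44·(44 − 32) = 0
-131.88 m = -17949
m = -17949/-131.88 ≈ 136.1 g

m ≈ 136 g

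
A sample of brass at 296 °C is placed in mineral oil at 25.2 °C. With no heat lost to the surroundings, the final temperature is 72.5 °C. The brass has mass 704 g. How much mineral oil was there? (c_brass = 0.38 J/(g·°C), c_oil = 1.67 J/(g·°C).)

m ≈ 757 g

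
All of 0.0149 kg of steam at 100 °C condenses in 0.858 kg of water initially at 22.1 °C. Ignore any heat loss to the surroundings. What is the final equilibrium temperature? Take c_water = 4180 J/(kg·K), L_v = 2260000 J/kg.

Setting the total heat transfer to zero:
steam→water at 100 °C releases m L_v = 0.0149·2260000 = 33674
  condensate cools 100→T: 0.0149·4180·(T − 100) = 62.28(T − 100)
  water warms: 0.858·4180·(T − 22.1) = 3586.4(T − 22.1)
3648.7 T = 33674 + 6228.2 + 79260 = 119163
T ≈ 32.66 °C, under the boiling point, so the assumption holds.

T_f ≈ 32.7 °C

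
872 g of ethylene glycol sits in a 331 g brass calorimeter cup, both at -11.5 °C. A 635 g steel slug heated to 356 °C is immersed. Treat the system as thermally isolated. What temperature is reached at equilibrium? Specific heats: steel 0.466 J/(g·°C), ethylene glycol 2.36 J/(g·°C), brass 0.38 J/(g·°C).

T_f ≈ 32.4 °C

Taking heat into each body as positive, Σ m c ΔT = 0:
635·0.466·(T − 356) + 872·2.36·(T − (-11.5)) + 331·0.38·(T − (-11.5)) = 0
295.91(T − 356) + 2057.9(T − (-11.5)) + 125.78(T − (-11.5)) = 0
2479.6 T = 80231
T ≈ 32.36 °C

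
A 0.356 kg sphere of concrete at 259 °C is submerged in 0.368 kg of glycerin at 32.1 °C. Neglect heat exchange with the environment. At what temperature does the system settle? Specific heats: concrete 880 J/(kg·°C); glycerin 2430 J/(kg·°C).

T_f ≈ 91.0 °C

With ΣQ=0 the equilibrium temperature is the m·c-weighted mean:
T_f = (313.28×259 + 894.24×32.1) / (313.28 + 894.24)
    = 109845 / 1207.5 ≈ 90.97 °C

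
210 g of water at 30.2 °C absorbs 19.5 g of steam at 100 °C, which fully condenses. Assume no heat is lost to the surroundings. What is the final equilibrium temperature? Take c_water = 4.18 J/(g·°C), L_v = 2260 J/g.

Let T be the final temperature. ΣQ_i = 0:
condense steam: −19.5×2260 = −44070; condensed water 100 °C→T: 81.51(T − 100); water warms: 210×4.18×(T − 30.2) = 877.8(T − 30.2)
959.31 T = 44070 + 8151 + 26510 = 78731
T ≈ 82.07 °C (< 100 °C, so full condensation is consistent).

T_f ≈ 82.1 °C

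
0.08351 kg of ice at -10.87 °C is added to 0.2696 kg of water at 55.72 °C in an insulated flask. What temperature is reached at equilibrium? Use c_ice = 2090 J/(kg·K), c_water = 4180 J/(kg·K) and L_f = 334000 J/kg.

T_f ≈ 22.4 °C

Heat gained plus heat lost sum to zero:
ice -10.87→0 °C: 0.08351×2090×10.87 = 1897.2; melt ice: 0.08351×334000 = 27892; meltwater 0→T: 0.08351×4180×T = 349.07 T; water: 1126.9(T − 55.72)
1476 T = 62792 − 29790 = 33003
T ≈ 22.36 °C — above 0 °C, consistent with complete melting.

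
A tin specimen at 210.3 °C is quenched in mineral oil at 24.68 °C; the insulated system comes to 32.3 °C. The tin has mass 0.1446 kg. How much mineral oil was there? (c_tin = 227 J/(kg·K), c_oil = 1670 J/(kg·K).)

m ≈ 0.459 kg

Energy conservation, ΣQ = 0:
0.1446×227×(32.3 − 210.3) + m×1670×(32.3 − 24.68) = 0
12725 m = 5842.7
m = 5842.7/12725 ≈ 0.4591 kg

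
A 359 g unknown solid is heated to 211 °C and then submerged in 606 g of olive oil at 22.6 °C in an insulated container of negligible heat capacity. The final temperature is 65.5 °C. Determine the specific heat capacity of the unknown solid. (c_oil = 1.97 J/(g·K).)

c ≈ 0.98 J/(g·K)

Let T be the final temperature. ΣQ_i = 0:
359·c·(65.5 − 211) + 606·1.97·(65.5 − 22.6) = 0
-52234 c = -51215
c = -51215/-52234 ≈ 0.9805 J/(g·K)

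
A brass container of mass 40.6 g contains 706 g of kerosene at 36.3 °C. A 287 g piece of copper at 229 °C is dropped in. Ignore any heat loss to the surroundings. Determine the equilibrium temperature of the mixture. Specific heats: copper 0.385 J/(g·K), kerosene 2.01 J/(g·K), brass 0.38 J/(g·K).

Conservation of energy gives ΣQ = 0:
287·0.385·(T − 229) + 706·2.01·(T − 36.3) + 40.6·0.38·(T − 36.3) = 0
110.5(T − 229) + 1419.1(T − 36.3) + 15.43(T − 36.3) = 0
1545 T = 77375
T = 77375/1545 ≈ 50.08 °C

T_f ≈ 50.1 °C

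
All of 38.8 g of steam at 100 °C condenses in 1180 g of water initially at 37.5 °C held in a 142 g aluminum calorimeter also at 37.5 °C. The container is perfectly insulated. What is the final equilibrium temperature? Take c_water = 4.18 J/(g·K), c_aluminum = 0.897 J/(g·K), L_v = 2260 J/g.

Net heat exchanged in the isolated system is zero:
steam→water at 100 °C releases m L_v = 38.8×2260 = 87688
  condensed water 100 °C→T: 162.18(T − 100)
  original water: 4932.4(T − 37.5)
  cup: 127.37(T − 37.5)
5222 T = 87688 + 16218 + 189742 = 293648
T ≈ 56.23 °C, under the boiling point, so the assumption holds.

T_f ≈ 56.2 °C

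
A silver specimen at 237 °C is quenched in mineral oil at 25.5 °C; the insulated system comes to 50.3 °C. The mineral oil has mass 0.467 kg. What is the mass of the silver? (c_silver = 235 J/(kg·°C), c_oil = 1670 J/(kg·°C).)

Heat lost by the silver = heat gained by the oil:
m×235×(237 − 50.3) = 0.467×1670×(50.3 − 25.5)
43874 m = 19341  ⇒  m ≈ 0.4408 kg

m ≈ 0.441 kg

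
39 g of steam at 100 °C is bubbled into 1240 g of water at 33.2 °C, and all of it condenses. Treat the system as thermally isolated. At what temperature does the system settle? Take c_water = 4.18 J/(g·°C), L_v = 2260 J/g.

T_f ≈ 51.7 °C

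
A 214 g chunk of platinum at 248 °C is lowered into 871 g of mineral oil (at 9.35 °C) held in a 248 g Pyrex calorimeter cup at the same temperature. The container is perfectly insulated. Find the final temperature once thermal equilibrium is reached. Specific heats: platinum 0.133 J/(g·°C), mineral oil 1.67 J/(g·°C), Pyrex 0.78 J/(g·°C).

T_f ≈ 13.4 °C

Taking heat into each body as positive, Σ m c ΔT = 0:
214·0.133·(T − 248) + 871·1.67·(T − 9.35) + 248·0.78·(T − 9.35) = 0
1676.5 T = 22467
T ≈ 13.40 °C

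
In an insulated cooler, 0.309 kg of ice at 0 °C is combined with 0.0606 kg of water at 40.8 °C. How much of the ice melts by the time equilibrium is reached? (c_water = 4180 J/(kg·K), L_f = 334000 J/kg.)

m_melted ≈ 0.0309 kg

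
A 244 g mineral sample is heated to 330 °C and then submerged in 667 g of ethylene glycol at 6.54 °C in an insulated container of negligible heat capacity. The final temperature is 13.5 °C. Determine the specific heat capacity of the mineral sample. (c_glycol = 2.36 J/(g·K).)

m_s c (T_s − T_f) = m_glycol c_glycol (T_f − T_0):
244×c×(330 − 13.5) = 667×2.36×(13.5 − 6.54)
77226 c = 10956  ⇒  c ≈ 0.1419 J/(g·K)

c ≈ 0.142 J/(g·K)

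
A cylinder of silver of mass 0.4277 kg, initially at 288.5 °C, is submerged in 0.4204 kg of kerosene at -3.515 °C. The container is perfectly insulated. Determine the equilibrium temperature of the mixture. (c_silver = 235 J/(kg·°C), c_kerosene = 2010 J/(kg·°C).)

T_f ≈ 27.5 °C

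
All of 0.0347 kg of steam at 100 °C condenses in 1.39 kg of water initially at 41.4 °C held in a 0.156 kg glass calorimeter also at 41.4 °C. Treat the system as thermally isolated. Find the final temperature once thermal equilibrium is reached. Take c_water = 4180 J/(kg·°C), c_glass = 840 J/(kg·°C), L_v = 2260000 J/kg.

T_f ≈ 55.7 °C

Energy balance with sensible and latent terms:
steam→water at 100 °C releases m L_v = 0.0347×2260000 = 78422; condensed water 100 °C→T: 145.05(T − 100); water warms: 1.39×4180×(T − 41.4) = 5810.2(T − 41.4); cup: 131.04(T − 41.4)
6086.3 T = 78422 + 14505 + 245967 = 338894
T ≈ 55.68 °C — below 100 °C, confirming all the steam condensed.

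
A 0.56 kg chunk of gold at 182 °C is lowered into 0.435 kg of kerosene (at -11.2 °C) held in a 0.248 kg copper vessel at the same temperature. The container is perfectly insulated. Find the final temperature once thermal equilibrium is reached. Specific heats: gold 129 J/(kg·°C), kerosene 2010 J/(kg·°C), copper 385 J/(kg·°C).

T_f ≈ 2.2 °C

T_f is the heat-capacity-weighted average of the initial temperatures:
T_f = (72.24*182 + 874.35*(-11.2) + 95.48*(-11.2)) / (72.24 + 874.35 + 95.48)
    = 2285.6 / 1042.1 ≈ 2.19 °C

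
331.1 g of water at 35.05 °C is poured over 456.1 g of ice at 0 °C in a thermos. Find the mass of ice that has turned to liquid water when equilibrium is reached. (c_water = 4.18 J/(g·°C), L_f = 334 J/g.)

m_melted ≈ 145 g

Heat available from the water dropping to 0 °C: 331.1×4.18×35.05 = 48509 J.
Melting all 456.1 g of ice would need 456.1×334 = 152337 J.
Since 48509 < 152337 J, not all the ice melts; equilibrium is at 0 °C.
m_melt = 48509 / L_f = 145.2 g.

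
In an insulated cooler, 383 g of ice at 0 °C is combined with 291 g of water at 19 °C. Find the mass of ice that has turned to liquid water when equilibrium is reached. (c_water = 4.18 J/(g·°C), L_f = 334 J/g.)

Water can give up m c ΔT = 291×4.18×19 = 23111 J before reaching 0 °C.
To melt every bit of ice: 383×334 = 127922 J.
23111 J < 127922 J, so only part of the ice melts and the system sits at 0 °C.
m_melted×334 = 23111  ⇒  m_melted ≈ 69.2 g.

m_melted ≈ 69.2 g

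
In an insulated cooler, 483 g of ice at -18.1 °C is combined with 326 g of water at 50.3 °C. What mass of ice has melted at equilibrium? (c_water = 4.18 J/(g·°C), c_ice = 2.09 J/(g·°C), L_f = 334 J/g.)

Heat available from the water dropping to 0 °C: 326×4.18×50.3 = 68543 J.
Warming the ice to 0 °C takes 483×2.09×18.1 = 18271 J, leaving 50271 J for melting.
To melt every bit of ice: 483×334 = 161322 J.
That's not enough to melt it all — equilibrium is at 0 °C with ice remaining.
Mass melted = 50271/334 ≈ 150.5 g.

m_melted ≈ 151 g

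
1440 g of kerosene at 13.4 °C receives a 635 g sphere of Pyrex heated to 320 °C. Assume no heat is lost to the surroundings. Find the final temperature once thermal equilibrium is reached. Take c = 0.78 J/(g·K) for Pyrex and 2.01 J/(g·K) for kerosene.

T_f ≈ 58.2 °C

|Q_Pyrex| = |Q_kerosene|:
635×0.78×(320 − T) = 1440×2.01×(T − 13.4)
495.3(320 − T) = 2894.4(T − 13.4)
3389.7 T = 197281  ⇒  T ≈ 58.20 °C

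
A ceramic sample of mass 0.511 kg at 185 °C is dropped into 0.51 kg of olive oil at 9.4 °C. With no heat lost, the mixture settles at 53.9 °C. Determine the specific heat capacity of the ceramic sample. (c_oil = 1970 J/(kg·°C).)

Heat gained plus heat lost sum to zero:
0.511·c·(53.9 − 185) + 0.51·1970·(53.9 − 9.4) = 0
-66.99 c = -44709
c = -44709/-66.99 ≈ 667.4 J/(kg·°C)

c ≈ 667 J/(kg·°C)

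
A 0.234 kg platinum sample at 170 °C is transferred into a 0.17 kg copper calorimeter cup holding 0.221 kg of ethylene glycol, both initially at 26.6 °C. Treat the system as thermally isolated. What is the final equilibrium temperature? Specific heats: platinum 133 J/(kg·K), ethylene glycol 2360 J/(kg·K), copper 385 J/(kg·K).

Conservation of energy gives ΣQ = 0:
0.234*133*(T − 170) + 0.221*2360*(T − 26.6) + 0.17*385*(T − 26.6) = 0
(31.12 + 521.56 + 65.45) T = 31.12*170 + 521.56*26.6 + 65.45*26.6
T = 20905 / 618.13 = 33.8 °C

T_f ≈ 33.8 °C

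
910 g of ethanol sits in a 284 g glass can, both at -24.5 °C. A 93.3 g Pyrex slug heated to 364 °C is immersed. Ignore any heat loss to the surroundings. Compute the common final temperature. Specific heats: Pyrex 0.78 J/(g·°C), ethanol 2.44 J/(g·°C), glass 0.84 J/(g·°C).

Heat gained plus heat lost sum to zero:
93.3×0.78×(T − 364) + 910×2.44×(T − (-24.5)) + 284×0.84×(T − (-24.5)) = 0
(72.77 + 2220.4 + 238.56) T = 72.77×364 + 2220.4×(-24.5) + 238.56×(-24.5)
T = -33755/2531.7 ≈ -13.33 °C

T_f ≈ -13.3 °C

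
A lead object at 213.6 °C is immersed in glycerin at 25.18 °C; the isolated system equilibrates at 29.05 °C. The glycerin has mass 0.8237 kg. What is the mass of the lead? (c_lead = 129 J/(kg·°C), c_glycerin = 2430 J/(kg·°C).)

Conservation of energy gives ΣQ = 0:
m·129·(29.05 − 213.6) + 0.8237·2430·(29.05 − 25.18) = 0
-23807 m = -7746.2
m = -7746.2/-23807 ≈ 0.3254 kg

m ≈ 0.325 kg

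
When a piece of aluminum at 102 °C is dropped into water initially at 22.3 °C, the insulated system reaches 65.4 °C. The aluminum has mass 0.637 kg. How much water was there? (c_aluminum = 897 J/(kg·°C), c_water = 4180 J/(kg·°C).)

Heat lost by the aluminum = heat gained by the water:
0.637×897×(102 − 65.4) = m×4180×(65.4 − 22.3)
180158 m = 20913  ⇒  m ≈ 0.1161 kg

m ≈ 0.116 kg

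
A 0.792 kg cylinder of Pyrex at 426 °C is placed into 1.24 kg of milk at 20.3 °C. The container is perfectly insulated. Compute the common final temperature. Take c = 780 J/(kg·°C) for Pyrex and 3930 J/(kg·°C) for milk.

T_f ≈ 65.9 °C

With ΣQ=0 the equilibrium temperature is the m·c-weighted mean:
T_f = (617.76·426 + 4873.2·20.3) / (617.76 + 4873.2)
    = 362092 / 5491 ≈ 65.94 °C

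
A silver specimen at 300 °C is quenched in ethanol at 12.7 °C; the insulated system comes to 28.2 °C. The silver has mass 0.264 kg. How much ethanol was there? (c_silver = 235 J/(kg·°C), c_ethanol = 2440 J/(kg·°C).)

Let T be the final temperature. ΣQ_i = 0:
0.264×235×(28.2 − 300) + m×2440×(28.2 − 12.7) = 0
37820 m = 16862
m = 16862/37820 ≈ 0.4459 kg

m ≈ 0.446 kg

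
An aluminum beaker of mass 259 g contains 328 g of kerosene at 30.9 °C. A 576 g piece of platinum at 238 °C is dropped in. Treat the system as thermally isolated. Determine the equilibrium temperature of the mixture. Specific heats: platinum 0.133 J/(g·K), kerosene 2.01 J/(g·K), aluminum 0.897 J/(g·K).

T_f ≈ 47.3 °C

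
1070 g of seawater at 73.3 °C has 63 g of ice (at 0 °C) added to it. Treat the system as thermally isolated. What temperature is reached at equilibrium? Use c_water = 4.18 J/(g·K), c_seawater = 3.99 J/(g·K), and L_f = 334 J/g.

Let T be the final temperature. ΣQ_i = 0:
latent heat to melt: 63·334 = 21042
  warm the meltwater: 263.34 T
  seawater: 4269.3(T − 73.3)
4532.6 T = 312940 − 21042 = 291898
T ≈ 64.40 °C (positive, so assuming full melt was valid).

T_f ≈ 64.4 °C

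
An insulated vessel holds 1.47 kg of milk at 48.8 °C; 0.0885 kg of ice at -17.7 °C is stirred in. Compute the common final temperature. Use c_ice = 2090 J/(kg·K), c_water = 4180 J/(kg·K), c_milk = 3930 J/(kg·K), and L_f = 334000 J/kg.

Taking heat into each body as positive, Σ m c ΔT = 0:
warm ice to 0 °C: 0.0885×2090×(0 − (-17.7)) = 3273.9
  fusion: m_ice L_f = 0.0885×334000 = 29559
  warm the meltwater: 369.93 T
  milk: 5777.1(T − 48.8)
6147 T = 281922 − 32833 = 249090
T ≈ 40.52 °C (positive, so assuming full melt was valid).

T_f ≈ 40.5 °C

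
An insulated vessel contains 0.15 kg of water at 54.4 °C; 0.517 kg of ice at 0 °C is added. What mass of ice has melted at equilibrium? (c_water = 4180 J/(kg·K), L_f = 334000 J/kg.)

m_melted ≈ 0.102 kg

Heat available from the water dropping to 0 °C: 0.15·4180·54.4 = 34109 J.
To melt every bit of ice: 0.517·334000 = 172678 J.
34109 J < 172678 J, so only part of the ice melts and the system sits at 0 °C.
Mass melted = 34109/334000 ≈ 0.1021 kg.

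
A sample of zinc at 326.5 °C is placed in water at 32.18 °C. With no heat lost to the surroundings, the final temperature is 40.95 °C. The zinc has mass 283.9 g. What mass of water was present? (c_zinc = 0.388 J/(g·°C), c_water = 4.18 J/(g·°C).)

m ≈ 858 g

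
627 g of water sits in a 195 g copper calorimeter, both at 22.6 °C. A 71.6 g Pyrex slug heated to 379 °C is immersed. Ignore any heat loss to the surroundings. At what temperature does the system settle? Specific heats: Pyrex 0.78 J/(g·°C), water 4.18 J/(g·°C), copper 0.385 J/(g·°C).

Heat gained plus heat lost sum to zero:
71.6×0.78×(T − 379) + 627×4.18×(T − 22.6) + 195×0.385×(T − 22.6) = 0
55.85(T − 379) + 2620.9(T − 22.6) + 75.08(T − 22.6) = 0
2751.8 T = 82095
T = 82095/2751.8 ≈ 29.83 °C

T_f ≈ 29.8 °C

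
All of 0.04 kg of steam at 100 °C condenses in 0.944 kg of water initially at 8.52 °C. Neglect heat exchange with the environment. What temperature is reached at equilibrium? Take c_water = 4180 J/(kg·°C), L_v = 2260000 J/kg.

T_f ≈ 34.2 °C

Taking heat into each body as positive, Σ m c ΔT = 0:
latent heat released on condensation: 0.04×2260000 = 90400
  condensate cools 100→T: 0.04×4180×(T − 100) = 167.2(T − 100)
  original water: 3945.9(T − 8.52)
4113.1 T = 90400 + 16720 + 33619 = 140739
T ≈ 34.22 °C, under the boiling point, so the assumption holds.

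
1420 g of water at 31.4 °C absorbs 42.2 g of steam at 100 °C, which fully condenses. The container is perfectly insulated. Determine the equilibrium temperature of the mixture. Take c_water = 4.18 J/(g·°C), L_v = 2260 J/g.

T_f ≈ 49.0 °C

Sum of m c ΔT and latent-heat terms is zero:
latent heat released on condensation: 42.2·2260 = 95372
  condensate cools 100→T: 42.2·4.18·(T − 100) = 176.4(T − 100)
  original water: 5935.6(T − 31.4)
6112 T = 95372 + 17640 + 186378 = 299389
T ≈ 48.98 °C (< 100 °C, so full condensation is consistent).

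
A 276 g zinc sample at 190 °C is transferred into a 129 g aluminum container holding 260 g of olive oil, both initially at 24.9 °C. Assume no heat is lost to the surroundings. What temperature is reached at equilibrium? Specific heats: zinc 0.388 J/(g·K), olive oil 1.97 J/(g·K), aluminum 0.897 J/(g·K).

Conservation of energy gives ΣQ = 0:
276×0.388×(T − 190) + 260×1.97×(T − 24.9) + 129×0.897×(T − 24.9) = 0
107.09(T − 190) + 512.2(T − 24.9) + 115.71(T − 24.9) = 0
(107.09 + 512.2 + 115.71) T = 107.09×190 + 512.2×24.9 + 115.71×24.9
T = 35982/735 ≈ 48.95 °C

T_f ≈ 49.0 °C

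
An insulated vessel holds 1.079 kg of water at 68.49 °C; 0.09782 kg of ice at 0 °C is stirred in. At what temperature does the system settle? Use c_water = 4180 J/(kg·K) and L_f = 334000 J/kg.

Taking heat into each body as positive, Σ m c ΔT = 0:
latent heat to melt: 0.09782·334000 = 32672
  meltwater 0→T: 0.09782·4180·T = 408.89 T
  water cools: 1.079·4180·(T − 68.49) = 4510.2(T − 68.49)
4919.1 T = 308905 − 32672 = 276233
T ≈ 56.16 °C — above 0 °C, consistent with complete melting.

T_f ≈ 56.2 °C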